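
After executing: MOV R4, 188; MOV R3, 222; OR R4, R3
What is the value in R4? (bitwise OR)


Register state trace:
  MOV R4, 188  → R4 = 188 (0b10111100)
  MOV R3, 222  → R3 = 222 (0b11011110)
  OR R4, R3   → R4 = 188 OR 222 = 254 (0b11111110)
Final: R4 = 254

254


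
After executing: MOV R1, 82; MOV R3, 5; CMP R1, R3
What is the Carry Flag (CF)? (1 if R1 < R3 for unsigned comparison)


Register state trace:
  MOV R1, 82  → R1 = 82
  MOV R3, 5  → R3 = 5
  CMP R1, R3  → unsigned 82 - 5: no borrow
  82 >= 5, so CF = 0
CF = 0

0


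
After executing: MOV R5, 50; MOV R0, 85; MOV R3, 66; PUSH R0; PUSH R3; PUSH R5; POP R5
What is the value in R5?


Stack trace (top is rightmost):
  MOV R5, 50  → R5 = 50
  MOV R0, 85  → R0 = 85
  MOV R3, 66  → R3 = 66
  PUSH R0  → stack: [85]
  PUSH R3  → stack: [85, 66]
  PUSH R5  → stack: [85, 66, 50]
  POP R5  → R5 = 50, stack: [85, 66]
Final: R5 = 50

50


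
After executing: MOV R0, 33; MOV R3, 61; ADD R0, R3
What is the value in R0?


Register state trace:
  MOV R0, 33  → R0 = 33
  MOV R3, 61  → R3 = 61
  ADD R0, R3  → R0 = 33 + 61 = 94
Final: R0 = 94

94


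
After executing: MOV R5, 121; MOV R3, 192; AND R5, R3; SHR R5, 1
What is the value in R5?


Register state trace:
  MOV R5, 121  → R5 = 121 (0b01111001)
  MOV R3, 192  → R3 = 192 (0b11000000)
  AND R5, R3  → R5 = 121 AND 192 = 64 (0b01000000)
  SHR R5, 1  → R5 = 64 >> 1 = 32
Final: R5 = 32

32


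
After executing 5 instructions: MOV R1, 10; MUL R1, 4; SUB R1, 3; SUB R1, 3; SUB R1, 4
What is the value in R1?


Register state trace:
  MOV R1, 10  → R1 = 10
  MUL R1, 4  → R1 = 10 * 4 = 40
  SUB R1, 3  → R1 = 40 - 3 = 37
  SUB R1, 3  → R1 = 37 - 3 = 34
  SUB R1, 4  → R1 = 34 - 4 = 30
Final: R1 = 30

30


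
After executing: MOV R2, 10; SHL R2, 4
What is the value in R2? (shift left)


Register state trace:
  MOV R2, 10  → R2 = 10
  SHL R2, 4  → R2 = 10 << 4 = 10 * 2^4 = 160
Final: R2 = 160

160


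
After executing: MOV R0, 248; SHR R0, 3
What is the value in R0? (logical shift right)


Register state trace:
  MOV R0, 248  → R0 = 248
  SHR R0, 3  → R0 = 248 >> 3 = 248 // 2^3 = 31
Final: R0 = 31

31


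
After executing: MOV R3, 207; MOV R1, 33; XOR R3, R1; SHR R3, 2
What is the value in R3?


Register state trace:
  MOV R3, 207  → R3 = 207 (0b11001111)
  MOV R1, 33  → R1 = 33 (0b00100001)
  XOR R3, R1  → R3 = 207 XOR 33 = 238 (0b11101110)
  SHR R3, 2  → R3 = 238 >> 2 = 59
Final: R3 = 59

59


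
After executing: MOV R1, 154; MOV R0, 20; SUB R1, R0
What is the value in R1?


Register state trace:
  MOV R1, 154  → R1 = 154
  MOV R0, 20  → R0 = 20
  SUB R1, R0  → R1 = 154 - 20 = 134
Final: R1 = 134

134


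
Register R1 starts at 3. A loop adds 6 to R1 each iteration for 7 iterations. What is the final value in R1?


Starting value: R1 = 3
  Iter 1: R1 = 3 + 6 = 9
  Iter 2: R1 = 9 + 6 = 15
  Iter 3: R1 = 15 + 6 = 21
  Iter 4: R1 = 21 + 6 = 27
  Iter 5: R1 = 27 + 6 = 33
  Iter 6: R1 = 33 + 6 = 39
  Iter 7: R1 = 39 + 6 = 45
Final: R1 = 45

45


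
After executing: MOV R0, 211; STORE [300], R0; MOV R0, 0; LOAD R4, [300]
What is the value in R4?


Register and memory trace:
  MOV R0, 211  → R0 = 211
  STORE [300], R0  → mem[300] = 211
  MOV R0, 0  → R0 = 0
  LOAD R4, [300]  → R4 = mem[300] = 211
Final: R4 = 211

211


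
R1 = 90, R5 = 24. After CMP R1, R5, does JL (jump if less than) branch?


Trace:
  R1 = 90, R5 = 24
  CMP R1, R5  → compares 90 vs 24
  JL checks: is 90 less than 24?
  90 > 24, so condition is false
Branch taken: No

No


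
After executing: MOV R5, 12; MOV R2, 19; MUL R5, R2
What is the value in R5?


Register state trace:
  MOV R5, 12  → R5 = 12
  MOV R2, 19  → R2 = 19
  MUL R5, R2  → R5 = 12 * 19 = 228
Final: R5 = 228

228


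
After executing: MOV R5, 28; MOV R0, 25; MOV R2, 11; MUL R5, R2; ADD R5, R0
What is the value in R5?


Register state trace:
  MOV R5, 28  → R5 = 28
  MOV R0, 25  → R0 = 25
  MOV R2, 11  → R2 = 11
  MUL R5, R2  → R5 = 28 * 11 = 308
  ADD R5, R0  → R5 = 308 + 25 = 333
Final: R5 = 333

333


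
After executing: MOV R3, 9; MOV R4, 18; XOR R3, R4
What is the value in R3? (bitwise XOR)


Register state trace:
  MOV R3, 9  → R3 = 9 (0b00001001)
  MOV R4, 18  → R4 = 18 (0b00010010)
  XOR R3, R4  → R3 = 9 XOR 18 = 27 (0b00011011)
Final: R3 = 27

27


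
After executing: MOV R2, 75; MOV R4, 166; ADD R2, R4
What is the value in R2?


Register state trace:
  MOV R2, 75  → R2 = 75
  MOV R4, 166  → R4 = 166
  ADD R2, R4  → R2 = 75 + 166 = 241
Final: R2 = 241

241


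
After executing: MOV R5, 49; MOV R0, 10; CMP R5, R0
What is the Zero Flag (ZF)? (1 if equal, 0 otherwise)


Register state trace:
  MOV R5, 49  → R5 = 49
  MOV R0, 10  → R0 = 10
  CMP R5, R0  → computes 49 - 10 = 39
  Result is nonzero, so values are not equal
ZF = 0

0


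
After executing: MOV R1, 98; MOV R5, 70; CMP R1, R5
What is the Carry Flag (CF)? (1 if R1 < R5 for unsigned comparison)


Register state trace:
  MOV R1, 98  → R1 = 98
  MOV R5, 70  → R5 = 70
  CMP R1, R5  → unsigned 98 - 70: no borrow
  98 >= 70, so CF = 0
CF = 0

0


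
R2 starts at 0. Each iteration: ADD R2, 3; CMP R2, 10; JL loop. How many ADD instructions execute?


Loop trace (R2 starts at 0, target 10, step 3):
  ADD #1: R2 = 0 + 3 = 3  → 3 < 10, loop
  ADD #2: R2 = 3 + 3 = 6  → 6 < 10, loop
  ADD #3: R2 = 6 + 3 = 9  → 9 < 10, loop
  ADD #4: R2 = 9 + 3 = 12  → 12 >= 10, exit
Total ADD instructions: 4

4


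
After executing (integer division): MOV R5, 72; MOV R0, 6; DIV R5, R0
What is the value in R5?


Register state trace:
  MOV R5, 72  → R5 = 72
  MOV R0, 6  → R0 = 6
  DIV R5, R0  → R5 = 72 // 6 = 12
Final: R5 = 12

12


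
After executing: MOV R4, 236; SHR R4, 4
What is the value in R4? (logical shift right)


Register state trace:
  MOV R4, 236  → R4 = 236
  SHR R4, 4  → R4 = 236 >> 4 = 236 // 2^4 = 14
Final: R4 = 14

14


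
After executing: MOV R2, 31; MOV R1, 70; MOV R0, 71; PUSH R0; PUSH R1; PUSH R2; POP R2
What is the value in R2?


Stack trace (top is rightmost):
  MOV R2, 31  → R2 = 31
  MOV R1, 70  → R1 = 70
  MOV R0, 71  → R0 = 71
  PUSH R0  → stack: [71]
  PUSH R1  → stack: [71, 70]
  PUSH R2  → stack: [71, 70, 31]
  POP R2  → R2 = 31, stack: [71, 70]
Final: R2 = 31

31


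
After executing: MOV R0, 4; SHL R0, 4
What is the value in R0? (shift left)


Register state trace:
  MOV R0, 4  → R0 = 4
  SHL R0, 4  → R0 = 4 << 4 = 4 * 2^4 = 64
Final: R0 = 64

64


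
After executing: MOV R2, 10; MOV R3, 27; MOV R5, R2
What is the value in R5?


Register state trace:
  MOV R2, 10  → R2 = 10
  MOV R3, 27  → R3 = 27
  MOV R5, R2  → R5 = 10
Final: R5 = 10

10


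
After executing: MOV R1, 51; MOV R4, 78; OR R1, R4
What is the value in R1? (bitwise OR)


Register state trace:
  MOV R1, 51  → R1 = 51 (0b00110011)
  MOV R4, 78  → R4 = 78 (0b01001110)
  OR R1, R4   → R1 = 51 OR 78 = 127 (0b01111111)
Final: R1 = 127

127


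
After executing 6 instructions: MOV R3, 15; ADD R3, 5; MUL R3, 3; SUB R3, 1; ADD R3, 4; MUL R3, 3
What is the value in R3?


Register state trace:
  MOV R3, 15  → R3 = 15
  ADD R3, 5  → R3 = 15 + 5 = 20
  MUL R3, 3  → R3 = 20 * 3 = 60
  SUB R3, 1  → R3 = 60 - 1 = 59
  ADD R3, 4  → R3 = 59 + 4 = 63
  MUL R3, 3  → R3 = 63 * 3 = 189
Final: R3 = 189

189


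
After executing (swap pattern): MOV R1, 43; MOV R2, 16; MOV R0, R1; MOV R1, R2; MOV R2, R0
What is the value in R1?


Register state trace (swap pattern):
  MOV R1, 43  → R1 = 43
  MOV R2, 16  → R2 = 16
  MOV R0, R1  → R0 = 43  (save R1)
  MOV R1, R2  → R1 = 16  (R1 gets R2's value)
  MOV R2, R0  → R2 = 43  (R2 gets saved value)
Final: R1 = 16

16


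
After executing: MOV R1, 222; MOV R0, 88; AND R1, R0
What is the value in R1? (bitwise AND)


Register state trace:
  MOV R1, 222  → R1 = 222 (0b11011110)
  MOV R0, 88  → R0 = 88 (0b01011000)
  AND R1, R0  → R1 = 222 AND 88 = 88 (0b01011000)
Final: R1 = 88

88


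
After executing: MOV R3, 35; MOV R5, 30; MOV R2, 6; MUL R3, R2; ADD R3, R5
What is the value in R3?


Register state trace:
  MOV R3, 35  → R3 = 35
  MOV R5, 30  → R5 = 30
  MOV R2, 6  → R2 = 6
  MUL R3, R2  → R3 = 35 * 6 = 210
  ADD R3, R5  → R3 = 210 + 30 = 240
Final: R3 = 240

240


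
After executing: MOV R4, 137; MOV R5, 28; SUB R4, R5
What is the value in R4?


Register state trace:
  MOV R4, 137  → R4 = 137
  MOV R5, 28  → R5 = 28
  SUB R4, R5  → R4 = 137 - 28 = 109
Final: R4 = 109

109


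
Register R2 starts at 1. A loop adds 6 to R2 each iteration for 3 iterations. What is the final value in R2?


Starting value: R2 = 1
  Iter 1: R2 = 1 + 6 = 7
  Iter 2: R2 = 7 + 6 = 13
  Iter 3: R2 = 13 + 6 = 19
Final: R2 = 19

19


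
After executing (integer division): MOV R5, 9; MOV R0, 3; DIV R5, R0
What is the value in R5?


Register state trace:
  MOV R5, 9  → R5 = 9
  MOV R0, 3  → R0 = 3
  DIV R5, R0  → R5 = 9 // 3 = 3
Final: R5 = 3

3


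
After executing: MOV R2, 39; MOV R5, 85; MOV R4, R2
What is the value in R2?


Register state trace:
  MOV R2, 39  → R2 = 39
  MOV R5, 85  → R5 = 85
  MOV R4, R2  → R4 = 39
Final: R2 = 39

39


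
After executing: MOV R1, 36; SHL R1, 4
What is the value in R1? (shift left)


Register state trace:
  MOV R1, 36  → R1 = 36
  SHL R1, 4  → R1 = 36 << 4 = 36 * 2^4 = 576
Final: R1 = 576

576


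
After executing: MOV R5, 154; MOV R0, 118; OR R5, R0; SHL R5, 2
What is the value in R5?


Register state trace:
  MOV R5, 154  → R5 = 154 (0b10011010)
  MOV R0, 118  → R0 = 118 (0b01110110)
  OR R5, R0  → R5 = 154 OR 118 = 254 (0b11111110)
  SHL R5, 2  → R5 = 254 << 2 = 1016
Final: R5 = 1016

1016


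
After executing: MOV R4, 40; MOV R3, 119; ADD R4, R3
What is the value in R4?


Register state trace:
  MOV R4, 40  → R4 = 40
  MOV R3, 119  → R3 = 119
  ADD R4, R3  → R4 = 40 + 119 = 159
Final: R4 = 159

159


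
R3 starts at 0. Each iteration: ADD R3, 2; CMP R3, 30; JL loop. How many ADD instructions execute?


Loop trace (R3 starts at 0, target 30, step 2):
  ADD #1: R3 = 0 + 2 = 2  → 2 < 30, loop
  ADD #2: R3 = 2 + 2 = 4  → 4 < 30, loop
  ADD #3: R3 = 4 + 2 = 6  → 6 < 30, loop
  ADD #4: R3 = 6 + 2 = 8  → 8 < 30, loop
  ADD #5: R3 = 8 + 2 = 10  → 10 < 30, loop
  ADD #6: R3 = 10 + 2 = 12  → 12 < 30, loop
  ADD #7: R3 = 12 + 2 = 14  → 14 < 30, loop
  ADD #8: R3 = 14 + 2 = 16  → 16 < 30, loop
  ADD #9: R3 = 16 + 2 = 18  → 18 < 30, loop
  ADD #10: R3 = 18 + 2 = 20  → 20 < 30, loop
  ADD #11: R3 = 20 + 2 = 22  → 22 < 30, loop
  ADD #12: R3 = 22 + 2 = 24  → 24 < 30, loop
  ADD #13: R3 = 24 + 2 = 26  → 26 < 30, loop
  ADD #14: R3 = 26 + 2 = 28  → 28 < 30, loop
  ADD #15: R3 = 28 + 2 = 30  → 30 >= 30, exit
Total ADD instructions: 15

15


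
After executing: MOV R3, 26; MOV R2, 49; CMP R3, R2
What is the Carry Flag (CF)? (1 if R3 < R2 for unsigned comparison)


Register state trace:
  MOV R3, 26  → R3 = 26
  MOV R2, 49  → R2 = 49
  CMP R3, R2  → unsigned 26 - 49: borrow occurs
  26 < 49, so CF = 1
CF = 1

1


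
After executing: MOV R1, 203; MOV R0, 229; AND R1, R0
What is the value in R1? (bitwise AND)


Register state trace:
  MOV R1, 203  → R1 = 203 (0b11001011)
  MOV R0, 229  → R0 = 229 (0b11100101)
  AND R1, R0  → R1 = 203 AND 229 = 193 (0b11000001)
Final: R1 = 193

193


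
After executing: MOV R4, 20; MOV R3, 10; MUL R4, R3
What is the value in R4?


Register state trace:
  MOV R4, 20  → R4 = 20
  MOV R3, 10  → R3 = 10
  MUL R4, R3  → R4 = 20 * 10 = 200
Final: R4 = 200

200


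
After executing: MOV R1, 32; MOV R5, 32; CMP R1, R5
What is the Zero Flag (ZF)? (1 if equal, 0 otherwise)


Register state trace:
  MOV R1, 32  → R1 = 32
  MOV R5, 32  → R5 = 32
  CMP R1, R5  → computes 32 - 32 = 0
  Result is zero, so values are equal
ZF = 1

1


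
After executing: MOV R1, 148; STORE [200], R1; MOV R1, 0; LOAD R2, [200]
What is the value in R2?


Register and memory trace:
  MOV R1, 148  → R1 = 148
  STORE [200], R1  → mem[200] = 148
  MOV R1, 0  → R1 = 0
  LOAD R2, [200]  → R2 = mem[200] = 148
Final: R2 = 148

148


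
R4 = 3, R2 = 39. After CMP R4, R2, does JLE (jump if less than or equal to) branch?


Trace:
  R4 = 3, R2 = 39
  CMP R4, R2  → compares 3 vs 39
  JLE checks: is 3 less than or equal to 39?
  3 < 39, so condition is true
Branch taken: Yes

Yes


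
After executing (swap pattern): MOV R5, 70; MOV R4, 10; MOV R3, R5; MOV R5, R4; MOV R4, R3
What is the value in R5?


Register state trace (swap pattern):
  MOV R5, 70  → R5 = 70
  MOV R4, 10  → R4 = 10
  MOV R3, R5  → R3 = 70  (save R5)
  MOV R5, R4  → R5 = 10  (R5 gets R4's value)
  MOV R4, R3  → R4 = 70  (R4 gets saved value)
Final: R5 = 10

10


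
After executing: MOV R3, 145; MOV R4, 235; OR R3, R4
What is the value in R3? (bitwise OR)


Register state trace:
  MOV R3, 145  → R3 = 145 (0b10010001)
  MOV R4, 235  → R4 = 235 (0b11101011)
  OR R3, R4   → R3 = 145 OR 235 = 251 (0b11111011)
Final: R3 = 251

251


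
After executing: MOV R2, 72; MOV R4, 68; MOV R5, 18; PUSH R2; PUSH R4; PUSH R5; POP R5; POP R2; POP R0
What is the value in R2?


Stack trace (top is rightmost):
  MOV R2, 72  → R2 = 72
  MOV R4, 68  → R4 = 68
  MOV R5, 18  → R5 = 18
  PUSH R2  → stack: [72]
  PUSH R4  → stack: [72, 68]
  PUSH R5  → stack: [72, 68, 18]
  POP R5  → R5 = 18, stack: [72, 68]
  POP R2  → R2 = 68, stack: [72]
  POP R0  → R0 = 72, stack: []
Final: R2 = 68

68


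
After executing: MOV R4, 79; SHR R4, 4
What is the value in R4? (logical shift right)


Register state trace:
  MOV R4, 79  → R4 = 79
  SHR R4, 4  → R4 = 79 >> 4 = 79 // 2^4 = 4
Final: R4 = 4

4


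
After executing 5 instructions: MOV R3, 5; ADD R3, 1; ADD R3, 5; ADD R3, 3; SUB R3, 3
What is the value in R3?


Register state trace:
  MOV R3, 5  → R3 = 5
  ADD R3, 1  → R3 = 5 + 1 = 6
  ADD R3, 5  → R3 = 6 + 5 = 11
  ADD R3, 3  → R3 = 11 + 3 = 14
  SUB R3, 3  → R3 = 14 - 3 = 11
Final: R3 = 11

11


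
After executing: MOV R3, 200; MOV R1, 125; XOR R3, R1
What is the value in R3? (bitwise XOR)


Register state trace:
  MOV R3, 200  → R3 = 200 (0b11001000)
  MOV R1, 125  → R1 = 125 (0b01111101)
  XOR R3, R1  → R3 = 200 XOR 125 = 181 (0b10110101)
Final: R3 = 181

181


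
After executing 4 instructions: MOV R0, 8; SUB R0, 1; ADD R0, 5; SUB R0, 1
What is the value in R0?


Register state trace:
  MOV R0, 8  → R0 = 8
  SUB R0, 1  → R0 = 8 - 1 = 7
  ADD R0, 5  → R0 = 7 + 5 = 12
  SUB R0, 1  → R0 = 12 - 1 = 11
Final: R0 = 11

11


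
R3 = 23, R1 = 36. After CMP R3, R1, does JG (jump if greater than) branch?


Trace:
  R3 = 23, R1 = 36
  CMP R3, R1  → compares 23 vs 36
  JG checks: is 23 greater than 36?
  23 < 36, so condition is false
Branch taken: No

No


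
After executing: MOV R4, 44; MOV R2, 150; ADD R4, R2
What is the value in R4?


Register state trace:
  MOV R4, 44  → R4 = 44
  MOV R2, 150  → R2 = 150
  ADD R4, R2  → R4 = 44 + 150 = 194
Final: R4 = 194

194


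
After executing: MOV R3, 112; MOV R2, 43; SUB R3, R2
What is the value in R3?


Register state trace:
  MOV R3, 112  → R3 = 112
  MOV R2, 43  → R2 = 43
  SUB R3, R2  → R3 = 112 - 43 = 69
Final: R3 = 69

69


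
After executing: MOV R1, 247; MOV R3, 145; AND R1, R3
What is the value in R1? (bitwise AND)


Register state trace:
  MOV R1, 247  → R1 = 247 (0b11110111)
  MOV R3, 145  → R3 = 145 (0b10010001)
  AND R1, R3  → R1 = 247 AND 145 = 145 (0b10010001)
Final: R1 = 145

145


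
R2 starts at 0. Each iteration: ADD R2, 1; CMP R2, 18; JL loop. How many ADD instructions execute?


Loop trace (R2 starts at 0, target 18, step 1):
  ADD #1: R2 = 0 + 1 = 1  → 1 < 18, loop
  ADD #2: R2 = 1 + 1 = 2  → 2 < 18, loop
  ADD #3: R2 = 2 + 1 = 3  → 3 < 18, loop
  ADD #4: R2 = 3 + 1 = 4  → 4 < 18, loop
  ADD #5: R2 = 4 + 1 = 5  → 5 < 18, loop
  ADD #6: R2 = 5 + 1 = 6  → 6 < 18, loop
  ADD #7: R2 = 6 + 1 = 7  → 7 < 18, loop
  ADD #8: R2 = 7 + 1 = 8  → 8 < 18, loop
  ADD #9: R2 = 8 + 1 = 9  → 9 < 18, loop
  ADD #10: R2 = 9 + 1 = 10  → 10 < 18, loop
  ADD #11: R2 = 10 + 1 = 11  → 11 < 18, loop
  ADD #12: R2 = 11 + 1 = 12  → 12 < 18, loop
  ADD #13: R2 = 12 + 1 = 13  → 13 < 18, loop
  ADD #14: R2 = 13 + 1 = 14  → 14 < 18, loop
  ADD #15: R2 = 14 + 1 = 15  → 15 < 18, loop
  ADD #16: R2 = 15 + 1 = 16  → 16 < 18, loop
  ADD #17: R2 = 16 + 1 = 17  → 17 < 18, loop
  ADD #18: R2 = 17 + 1 = 18  → 18 >= 18, exit
Total ADD instructions: 18

18


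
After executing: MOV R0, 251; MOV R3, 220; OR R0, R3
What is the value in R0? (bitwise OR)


Register state trace:
  MOV R0, 251  → R0 = 251 (0b11111011)
  MOV R3, 220  → R3 = 220 (0b11011100)
  OR R0, R3   → R0 = 251 OR 220 = 255 (0b11111111)
Final: R0 = 255

255


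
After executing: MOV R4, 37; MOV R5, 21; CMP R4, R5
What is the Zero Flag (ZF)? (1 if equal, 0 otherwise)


Register state trace:
  MOV R4, 37  → R4 = 37
  MOV R5, 21  → R5 = 21
  CMP R4, R5  → computes 37 - 21 = 16
  Result is nonzero, so values are not equal
ZF = 0

0


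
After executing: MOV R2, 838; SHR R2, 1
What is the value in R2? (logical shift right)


Register state trace:
  MOV R2, 838  → R2 = 838
  SHR R2, 1  → R2 = 838 >> 1 = 838 // 2^1 = 419
Final: R2 = 419

419


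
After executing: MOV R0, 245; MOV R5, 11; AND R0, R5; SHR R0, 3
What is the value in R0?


Register state trace:
  MOV R0, 245  → R0 = 245 (0b11110101)
  MOV R5, 11  → R5 = 11 (0b00001011)
  AND R0, R5  → R0 = 245 AND 11 = 1 (0b00000001)
  SHR R0, 3  → R0 = 1 >> 3 = 0
Final: R0 = 0

0


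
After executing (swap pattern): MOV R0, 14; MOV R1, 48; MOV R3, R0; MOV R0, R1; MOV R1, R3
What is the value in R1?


Register state trace (swap pattern):
  MOV R0, 14  → R0 = 14
  MOV R1, 48  → R1 = 48
  MOV R3, R0  → R3 = 14  (save R0)
  MOV R0, R1  → R0 = 48  (R0 gets R1's value)
  MOV R1, R3  → R1 = 14  (R1 gets saved value)
Final: R1 = 14

14


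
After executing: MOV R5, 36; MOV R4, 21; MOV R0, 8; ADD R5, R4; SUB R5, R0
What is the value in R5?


Register state trace:
  MOV R5, 36  → R5 = 36
  MOV R4, 21  → R4 = 21
  MOV R0, 8  → R0 = 8
  ADD R5, R4  → R5 = 36 + 21 = 57
  SUB R5, R0  → R5 = 57 - 8 = 49
Final: R5 = 49

49


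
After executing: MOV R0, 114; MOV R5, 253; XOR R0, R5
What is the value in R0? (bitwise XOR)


Register state trace:
  MOV R0, 114  → R0 = 114 (0b01110010)
  MOV R5, 253  → R5 = 253 (0b11111101)
  XOR R0, R5  → R0 = 114 XOR 253 = 143 (0b10001111)
Final: R0 = 143

143


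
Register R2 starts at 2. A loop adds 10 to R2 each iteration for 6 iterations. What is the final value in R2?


Starting value: R2 = 2
  Iter 1: R2 = 2 + 10 = 12
  Iter 2: R2 = 12 + 10 = 22
  Iter 3: R2 = 22 + 10 = 32
  Iter 4: R2 = 32 + 10 = 42
  Iter 5: R2 = 42 + 10 = 52
  Iter 6: R2 = 52 + 10 = 62
Final: R2 = 62

62


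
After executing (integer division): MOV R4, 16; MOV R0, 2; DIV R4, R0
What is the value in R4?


Register state trace:
  MOV R4, 16  → R4 = 16
  MOV R0, 2  → R0 = 2
  DIV R4, R0  → R4 = 16 // 2 = 8
Final: R4 = 8

8


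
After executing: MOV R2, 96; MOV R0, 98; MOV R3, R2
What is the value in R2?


Register state trace:
  MOV R2, 96  → R2 = 96
  MOV R0, 98  → R0 = 98
  MOV R3, R2  → R3 = 96
Final: R2 = 96

96


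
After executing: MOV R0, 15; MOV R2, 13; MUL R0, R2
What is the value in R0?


Register state trace:
  MOV R0, 15  → R0 = 15
  MOV R2, 13  → R2 = 13
  MUL R0, R2  → R0 = 15 * 13 = 195
Final: R0 = 195

195


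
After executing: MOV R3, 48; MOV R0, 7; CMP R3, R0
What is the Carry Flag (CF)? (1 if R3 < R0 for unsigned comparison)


Register state trace:
  MOV R3, 48  → R3 = 48
  MOV R0, 7  → R0 = 7
  CMP R3, R0  → unsigned 48 - 7: no borrow
  48 >= 7, so CF = 0
CF = 0

0


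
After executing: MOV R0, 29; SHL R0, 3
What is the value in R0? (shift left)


Register state trace:
  MOV R0, 29  → R0 = 29
  SHL R0, 3  → R0 = 29 << 3 = 29 * 2^3 = 232
Final: R0 = 232

232


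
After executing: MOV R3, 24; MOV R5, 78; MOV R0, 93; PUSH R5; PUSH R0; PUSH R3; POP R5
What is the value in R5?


Stack trace (top is rightmost):
  MOV R3, 24  → R3 = 24
  MOV R5, 78  → R5 = 78
  MOV R0, 93  → R0 = 93
  PUSH R5  → stack: [78]
  PUSH R0  → stack: [78, 93]
  PUSH R3  → stack: [78, 93, 24]
  POP R5  → R5 = 24, stack: [78, 93]
Final: R5 = 24

24


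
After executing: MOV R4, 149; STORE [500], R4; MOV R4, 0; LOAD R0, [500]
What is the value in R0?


Register and memory trace:
  MOV R4, 149  → R4 = 149
  STORE [500], R4  → mem[500] = 149
  MOV R4, 0  → R4 = 0
  LOAD R0, [500]  → R0 = mem[500] = 149
Final: R0 = 149

149


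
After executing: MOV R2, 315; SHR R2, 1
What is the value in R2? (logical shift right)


Register state trace:
  MOV R2, 315  → R2 = 315
  SHR R2, 1  → R2 = 315 >> 1 = 315 // 2^1 = 157
Final: R2 = 157

157


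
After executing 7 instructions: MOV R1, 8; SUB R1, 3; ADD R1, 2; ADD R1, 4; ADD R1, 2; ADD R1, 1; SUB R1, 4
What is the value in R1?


Register state trace:
  MOV R1, 8  → R1 = 8
  SUB R1, 3  → R1 = 8 - 3 = 5
  ADD R1, 2  → R1 = 5 + 2 = 7
  ADD R1, 4  → R1 = 7 + 4 = 11
  ADD R1, 2  → R1 = 11 + 2 = 13
  ADD R1, 1  → R1 = 13 + 1 = 14
  SUB R1, 4  → R1 = 14 - 4 = 10
Final: R1 = 10

10


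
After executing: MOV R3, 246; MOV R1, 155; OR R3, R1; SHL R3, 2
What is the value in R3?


Register state trace:
  MOV R3, 246  → R3 = 246 (0b11110110)
  MOV R1, 155  → R1 = 155 (0b10011011)
  OR R3, R1  → R3 = 246 OR 155 = 255 (0b11111111)
  SHL R3, 2  → R3 = 255 << 2 = 1020
Final: R3 = 1020

1020


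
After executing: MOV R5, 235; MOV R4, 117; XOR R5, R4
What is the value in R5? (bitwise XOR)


Register state trace:
  MOV R5, 235  → R5 = 235 (0b11101011)
  MOV R4, 117  → R4 = 117 (0b01110101)
  XOR R5, R4  → R5 = 235 XOR 117 = 158 (0b10011110)
Final: R5 = 158

158


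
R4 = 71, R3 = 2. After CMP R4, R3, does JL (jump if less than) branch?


Trace:
  R4 = 71, R3 = 2
  CMP R4, R3  → compares 71 vs 2
  JL checks: is 71 less than 2?
  71 > 2, so condition is false
Branch taken: No

No


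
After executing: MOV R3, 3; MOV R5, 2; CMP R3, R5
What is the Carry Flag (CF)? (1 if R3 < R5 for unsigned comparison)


Register state trace:
  MOV R3, 3  → R3 = 3
  MOV R5, 2  → R5 = 2
  CMP R3, R5  → unsigned 3 - 2: no borrow
  3 >= 2, so CF = 0
CF = 0

0


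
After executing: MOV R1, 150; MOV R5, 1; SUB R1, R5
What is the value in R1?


Register state trace:
  MOV R1, 150  → R1 = 150
  MOV R5, 1  → R5 = 1
  SUB R1, R5  → R1 = 150 - 1 = 149
Final: R1 = 149

149


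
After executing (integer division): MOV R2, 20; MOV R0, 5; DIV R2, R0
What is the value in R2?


Register state trace:
  MOV R2, 20  → R2 = 20
  MOV R0, 5  → R0 = 5
  DIV R2, R0  → R2 = 20 // 5 = 4
Final: R2 = 4

4


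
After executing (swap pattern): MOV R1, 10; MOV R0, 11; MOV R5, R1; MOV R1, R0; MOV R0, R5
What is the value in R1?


Register state trace (swap pattern):
  MOV R1, 10  → R1 = 10
  MOV R0, 11  → R0 = 11
  MOV R5, R1  → R5 = 10  (save R1)
  MOV R1, R0  → R1 = 11  (R1 gets R0's value)
  MOV R0, R5  → R0 = 10  (R0 gets saved value)
Final: R1 = 11

11


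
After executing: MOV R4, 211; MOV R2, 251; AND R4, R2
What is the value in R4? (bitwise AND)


Register state trace:
  MOV R4, 211  → R4 = 211 (0b11010011)
  MOV R2, 251  → R2 = 251 (0b11111011)
  AND R4, R2  → R4 = 211 AND 251 = 211 (0b11010011)
Final: R4 = 211

211


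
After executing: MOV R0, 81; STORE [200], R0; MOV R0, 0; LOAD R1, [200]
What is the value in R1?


Register and memory trace:
  MOV R0, 81  → R0 = 81
  STORE [200], R0  → mem[200] = 81
  MOV R0, 0  → R0 = 0
  LOAD R1, [200]  → R1 = mem[200] = 81
Final: R1 = 81

81


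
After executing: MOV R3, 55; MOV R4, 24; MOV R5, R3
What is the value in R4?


Register state trace:
  MOV R3, 55  → R3 = 55
  MOV R4, 24  → R4 = 24
  MOV R5, R3  → R5 = 55
Final: R4 = 24

24


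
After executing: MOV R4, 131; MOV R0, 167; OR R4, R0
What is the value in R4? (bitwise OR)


Register state trace:
  MOV R4, 131  → R4 = 131 (0b10000011)
  MOV R0, 167  → R0 = 167 (0b10100111)
  OR R4, R0   → R4 = 131 OR 167 = 167 (0b10100111)
Final: R4 = 167

167


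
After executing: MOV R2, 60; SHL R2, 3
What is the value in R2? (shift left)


Register state trace:
  MOV R2, 60  → R2 = 60
  SHL R2, 3  → R2 = 60 << 3 = 60 * 2^3 = 480
Final: R2 = 480

480


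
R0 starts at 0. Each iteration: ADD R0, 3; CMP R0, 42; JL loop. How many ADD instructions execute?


Loop trace (R0 starts at 0, target 42, step 3):
  ADD #1: R0 = 0 + 3 = 3  → 3 < 42, loop
  ADD #2: R0 = 3 + 3 = 6  → 6 < 42, loop
  ADD #3: R0 = 6 + 3 = 9  → 9 < 42, loop
  ADD #4: R0 = 9 + 3 = 12  → 12 < 42, loop
  ADD #5: R0 = 12 + 3 = 15  → 15 < 42, loop
  ADD #6: R0 = 15 + 3 = 18  → 18 < 42, loop
  ADD #7: R0 = 18 + 3 = 21  → 21 < 42, loop
  ADD #8: R0 = 21 + 3 = 24  → 24 < 42, loop
  ADD #9: R0 = 24 + 3 = 27  → 27 < 42, loop
  ADD #10: R0 = 27 + 3 = 30  → 30 < 42, loop
  ADD #11: R0 = 30 + 3 = 33  → 33 < 42, loop
  ADD #12: R0 = 33 + 3 = 36  → 36 < 42, loop
  ADD #13: R0 = 36 + 3 = 39  → 39 < 42, loop
  ADD #14: R0 = 39 + 3 = 42  → 42 >= 42, exit
Total ADD instructions: 14

14


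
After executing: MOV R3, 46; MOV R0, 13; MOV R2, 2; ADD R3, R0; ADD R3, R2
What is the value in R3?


Register state trace:
  MOV R3, 46  → R3 = 46
  MOV R0, 13  → R0 = 13
  MOV R2, 2  → R2 = 2
  ADD R3, R0  → R3 = 46 + 13 = 59
  ADD R3, R2  → R3 = 59 + 2 = 61
Final: R3 = 61

61


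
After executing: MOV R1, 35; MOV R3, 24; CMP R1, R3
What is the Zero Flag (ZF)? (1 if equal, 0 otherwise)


Register state trace:
  MOV R1, 35  → R1 = 35
  MOV R3, 24  → R3 = 24
  CMP R1, R3  → computes 35 - 24 = 11
  Result is nonzero, so values are not equal
ZF = 0

0


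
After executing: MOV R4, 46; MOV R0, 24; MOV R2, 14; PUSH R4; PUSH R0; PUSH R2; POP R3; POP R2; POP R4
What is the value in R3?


Stack trace (top is rightmost):
  MOV R4, 46  → R4 = 46
  MOV R0, 24  → R0 = 24
  MOV R2, 14  → R2 = 14
  PUSH R4  → stack: [46]
  PUSH R0  → stack: [46, 24]
  PUSH R2  → stack: [46, 24, 14]
  POP R3  → R3 = 14, stack: [46, 24]
  POP R2  → R2 = 24, stack: [46]
  POP R4  → R4 = 46, stack: []
Final: R3 = 14

14


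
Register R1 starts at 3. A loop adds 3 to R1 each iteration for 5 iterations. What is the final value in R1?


Starting value: R1 = 3
  Iter 1: R1 = 3 + 3 = 6
  Iter 2: R1 = 6 + 3 = 9
  Iter 3: R1 = 9 + 3 = 12
  Iter 4: R1 = 12 + 3 = 15
  Iter 5: R1 = 15 + 3 = 18
Final: R1 = 18

18


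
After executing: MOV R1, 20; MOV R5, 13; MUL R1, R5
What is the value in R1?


Register state trace:
  MOV R1, 20  → R1 = 20
  MOV R5, 13  → R5 = 13
  MUL R1, R5  → R1 = 20 * 13 = 260
Final: R1 = 260

260


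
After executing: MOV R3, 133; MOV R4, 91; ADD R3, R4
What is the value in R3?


Register state trace:
  MOV R3, 133  → R3 = 133
  MOV R4, 91  → R4 = 91
  ADD R3, R4  → R3 = 133 + 91 = 224
Final: R3 = 224

224


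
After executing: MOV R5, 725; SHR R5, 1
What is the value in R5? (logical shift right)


Register state trace:
  MOV R5, 725  → R5 = 725
  SHR R5, 1  → R5 = 725 >> 1 = 725 // 2^1 = 362
Final: R5 = 362

362


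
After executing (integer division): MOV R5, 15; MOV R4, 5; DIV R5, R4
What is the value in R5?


Register state trace:
  MOV R5, 15  → R5 = 15
  MOV R4, 5  → R4 = 5
  DIV R5, R4  → R5 = 15 // 5 = 3
Final: R5 = 3

3


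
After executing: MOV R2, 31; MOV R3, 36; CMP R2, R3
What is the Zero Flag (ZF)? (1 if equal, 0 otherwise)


Register state trace:
  MOV R2, 31  → R2 = 31
  MOV R3, 36  → R3 = 36
  CMP R2, R3  → computes 31 - 36 = -5
  Result is nonzero, so values are not equal
ZF = 0

0


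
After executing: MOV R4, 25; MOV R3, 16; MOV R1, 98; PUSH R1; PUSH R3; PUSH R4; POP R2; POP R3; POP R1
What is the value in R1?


Stack trace (top is rightmost):
  MOV R4, 25  → R4 = 25
  MOV R3, 16  → R3 = 16
  MOV R1, 98  → R1 = 98
  PUSH R1  → stack: [98]
  PUSH R3  → stack: [98, 16]
  PUSH R4  → stack: [98, 16, 25]
  POP R2  → R2 = 25, stack: [98, 16]
  POP R3  → R3 = 16, stack: [98]
  POP R1  → R1 = 98, stack: []
Final: R1 = 98

98


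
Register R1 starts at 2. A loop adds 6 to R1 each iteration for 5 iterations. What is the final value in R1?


Starting value: R1 = 2
  Iter 1: R1 = 2 + 6 = 8
  Iter 2: R1 = 8 + 6 = 14
  Iter 3: R1 = 14 + 6 = 20
  Iter 4: R1 = 20 + 6 = 26
  Iter 5: R1 = 26 + 6 = 32
Final: R1 = 32

32


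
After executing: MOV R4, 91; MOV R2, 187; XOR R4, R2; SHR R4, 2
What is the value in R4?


Register state trace:
  MOV R4, 91  → R4 = 91 (0b01011011)
  MOV R2, 187  → R2 = 187 (0b10111011)
  XOR R4, R2  → R4 = 91 XOR 187 = 224 (0b11100000)
  SHR R4, 2  → R4 = 224 >> 2 = 56
Final: R4 = 56

56


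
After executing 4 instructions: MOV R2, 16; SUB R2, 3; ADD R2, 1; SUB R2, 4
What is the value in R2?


Register state trace:
  MOV R2, 16  → R2 = 16
  SUB R2, 3  → R2 = 16 - 3 = 13
  ADD R2, 1  → R2 = 13 + 1 = 14
  SUB R2, 4  → R2 = 14 - 4 = 10
Final: R2 = 10

10


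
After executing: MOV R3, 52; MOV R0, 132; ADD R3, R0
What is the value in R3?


Register state trace:
  MOV R3, 52  → R3 = 52
  MOV R0, 132  → R0 = 132
  ADD R3, R0  → R3 = 52 + 132 = 184
Final: R3 = 184

184


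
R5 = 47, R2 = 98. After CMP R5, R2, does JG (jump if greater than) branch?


Trace:
  R5 = 47, R2 = 98
  CMP R5, R2  → compares 47 vs 98
  JG checks: is 47 greater than 98?
  47 < 98, so condition is false
Branch taken: No

No


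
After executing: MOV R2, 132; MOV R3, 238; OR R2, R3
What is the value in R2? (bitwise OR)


Register state trace:
  MOV R2, 132  → R2 = 132 (0b10000100)
  MOV R3, 238  → R3 = 238 (0b11101110)
  OR R2, R3   → R2 = 132 OR 238 = 238 (0b11101110)
Final: R2 = 238

238


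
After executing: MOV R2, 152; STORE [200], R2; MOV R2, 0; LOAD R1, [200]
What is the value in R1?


Register and memory trace:
  MOV R2, 152  → R2 = 152
  STORE [200], R2  → mem[200] = 152
  MOV R2, 0  → R2 = 0
  LOAD R1, [200]  → R1 = mem[200] = 152
Final: R1 = 152

152


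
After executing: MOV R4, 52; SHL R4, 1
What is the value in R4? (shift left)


Register state trace:
  MOV R4, 52  → R4 = 52
  SHL R4, 1  → R4 = 52 << 1 = 52 * 2^1 = 104
Final: R4 = 104

104


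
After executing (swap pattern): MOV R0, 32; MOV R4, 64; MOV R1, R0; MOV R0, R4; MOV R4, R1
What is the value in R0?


Register state trace (swap pattern):
  MOV R0, 32  → R0 = 32
  MOV R4, 64  → R4 = 64
  MOV R1, R0  → R1 = 32  (save R0)
  MOV R0, R4  → R0 = 64  (R0 gets R4's value)
  MOV R4, R1  → R4 = 32  (R4 gets saved value)
Final: R0 = 64

64


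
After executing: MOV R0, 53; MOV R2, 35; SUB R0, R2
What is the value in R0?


Register state trace:
  MOV R0, 53  → R0 = 53
  MOV R2, 35  → R2 = 35
  SUB R0, R2  → R0 = 53 - 35 = 18
Final: R0 = 18

18


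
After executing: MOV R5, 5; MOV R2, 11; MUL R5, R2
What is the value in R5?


Register state trace:
  MOV R5, 5  → R5 = 5
  MOV R2, 11  → R2 = 11
  MUL R5, R2  → R5 = 5 * 11 = 55
Final: R5 = 55

55


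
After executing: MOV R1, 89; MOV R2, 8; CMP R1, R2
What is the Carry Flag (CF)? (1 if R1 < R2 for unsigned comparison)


Register state trace:
  MOV R1, 89  → R1 = 89
  MOV R2, 8  → R2 = 8
  CMP R1, R2  → unsigned 89 - 8: no borrow
  89 >= 8, so CF = 0
CF = 0

0


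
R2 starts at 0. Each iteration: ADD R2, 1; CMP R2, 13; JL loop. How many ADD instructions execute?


Loop trace (R2 starts at 0, target 13, step 1):
  ADD #1: R2 = 0 + 1 = 1  → 1 < 13, loop
  ADD #2: R2 = 1 + 1 = 2  → 2 < 13, loop
  ADD #3: R2 = 2 + 1 = 3  → 3 < 13, loop
  ADD #4: R2 = 3 + 1 = 4  → 4 < 13, loop
  ADD #5: R2 = 4 + 1 = 5  → 5 < 13, loop
  ADD #6: R2 = 5 + 1 = 6  → 6 < 13, loop
  ADD #7: R2 = 6 + 1 = 7  → 7 < 13, loop
  ADD #8: R2 = 7 + 1 = 8  → 8 < 13, loop
  ADD #9: R2 = 8 + 1 = 9  → 9 < 13, loop
  ADD #10: R2 = 9 + 1 = 10  → 10 < 13, loop
  ADD #11: R2 = 10 + 1 = 11  → 11 < 13, loop
  ADD #12: R2 = 11 + 1 = 12  → 12 < 13, loop
  ADD #13: R2 = 12 + 1 = 13  → 13 >= 13, exit
Total ADD instructions: 13

13


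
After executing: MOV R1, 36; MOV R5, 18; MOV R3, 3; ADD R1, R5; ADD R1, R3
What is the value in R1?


Register state trace:
  MOV R1, 36  → R1 = 36
  MOV R5, 18  → R5 = 18
  MOV R3, 3  → R3 = 3
  ADD R1, R5  → R1 = 36 + 18 = 54
  ADD R1, R3  → R1 = 54 + 3 = 57
Final: R1 = 57

57


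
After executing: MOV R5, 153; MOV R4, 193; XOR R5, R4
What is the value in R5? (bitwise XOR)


Register state trace:
  MOV R5, 153  → R5 = 153 (0b10011001)
  MOV R4, 193  → R4 = 193 (0b11000001)
  XOR R5, R4  → R5 = 153 XOR 193 = 88 (0b01011000)
Final: R5 = 88

88


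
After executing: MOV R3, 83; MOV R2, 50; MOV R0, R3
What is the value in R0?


Register state trace:
  MOV R3, 83  → R3 = 83
  MOV R2, 50  → R2 = 50
  MOV R0, R3  → R0 = 83
Final: R0 = 83

83


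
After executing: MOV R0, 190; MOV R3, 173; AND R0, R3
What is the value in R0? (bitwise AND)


Register state trace:
  MOV R0, 190  → R0 = 190 (0b10111110)
  MOV R3, 173  → R3 = 173 (0b10101101)
  AND R0, R3  → R0 = 190 AND 173 = 172 (0b10101100)
Final: R0 = 172

172


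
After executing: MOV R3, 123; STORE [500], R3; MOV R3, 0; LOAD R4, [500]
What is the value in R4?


Register and memory trace:
  MOV R3, 123  → R3 = 123
  STORE [500], R3  → mem[500] = 123
  MOV R3, 0  → R3 = 0
  LOAD R4, [500]  → R4 = mem[500] = 123
Final: R4 = 123

123


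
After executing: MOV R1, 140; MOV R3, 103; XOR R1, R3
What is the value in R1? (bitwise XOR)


Register state trace:
  MOV R1, 140  → R1 = 140 (0b10001100)
  MOV R3, 103  → R3 = 103 (0b01100111)
  XOR R1, R3  → R1 = 140 XOR 103 = 235 (0b11101011)
Final: R1 = 235

235


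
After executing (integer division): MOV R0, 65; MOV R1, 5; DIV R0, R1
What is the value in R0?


Register state trace:
  MOV R0, 65  → R0 = 65
  MOV R1, 5  → R1 = 5
  DIV R0, R1  → R0 = 65 // 5 = 13
Final: R0 = 13

13


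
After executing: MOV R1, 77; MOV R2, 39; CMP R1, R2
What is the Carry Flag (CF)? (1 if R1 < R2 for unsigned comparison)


Register state trace:
  MOV R1, 77  → R1 = 77
  MOV R2, 39  → R2 = 39
  CMP R1, R2  → unsigned 77 - 39: no borrow
  77 >= 39, so CF = 0
CF = 0

0


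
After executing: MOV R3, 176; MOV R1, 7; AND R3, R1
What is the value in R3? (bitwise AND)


Register state trace:
  MOV R3, 176  → R3 = 176 (0b10110000)
  MOV R1, 7  → R1 = 7 (0b00000111)
  AND R3, R1  → R3 = 176 AND 7 = 0 (0b00000000)
Final: R3 = 0

0


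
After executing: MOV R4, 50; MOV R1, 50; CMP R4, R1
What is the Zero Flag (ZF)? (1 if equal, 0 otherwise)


Register state trace:
  MOV R4, 50  → R4 = 50
  MOV R1, 50  → R1 = 50
  CMP R4, R1  → computes 50 - 50 = 0
  Result is zero, so values are equal
ZF = 1

1


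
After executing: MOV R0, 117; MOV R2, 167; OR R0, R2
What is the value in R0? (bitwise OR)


Register state trace:
  MOV R0, 117  → R0 = 117 (0b01110101)
  MOV R2, 167  → R2 = 167 (0b10100111)
  OR R0, R2   → R0 = 117 OR 167 = 247 (0b11110111)
Final: R0 = 247

247


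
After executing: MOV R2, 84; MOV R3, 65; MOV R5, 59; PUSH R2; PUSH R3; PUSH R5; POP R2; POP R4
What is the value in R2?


Stack trace (top is rightmost):
  MOV R2, 84  → R2 = 84
  MOV R3, 65  → R3 = 65
  MOV R5, 59  → R5 = 59
  PUSH R2  → stack: [84]
  PUSH R3  → stack: [84, 65]
  PUSH R5  → stack: [84, 65, 59]
  POP R2  → R2 = 59, stack: [84, 65]
  POP R4  → R4 = 65, stack: [84]
Final: R2 = 59

59


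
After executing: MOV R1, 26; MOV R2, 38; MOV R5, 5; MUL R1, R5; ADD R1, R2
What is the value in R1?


Register state trace:
  MOV R1, 26  → R1 = 26
  MOV R2, 38  → R2 = 38
  MOV R5, 5  → R5 = 5
  MUL R1, R5  → R1 = 26 * 5 = 130
  ADD R1, R2  → R1 = 130 + 38 = 168
Final: R1 = 168

168


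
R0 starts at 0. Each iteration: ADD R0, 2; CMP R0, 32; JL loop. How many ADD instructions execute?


Loop trace (R0 starts at 0, target 32, step 2):
  ADD #1: R0 = 0 + 2 = 2  → 2 < 32, loop
  ADD #2: R0 = 2 + 2 = 4  → 4 < 32, loop
  ADD #3: R0 = 4 + 2 = 6  → 6 < 32, loop
  ADD #4: R0 = 6 + 2 = 8  → 8 < 32, loop
  ADD #5: R0 = 8 + 2 = 10  → 10 < 32, loop
  ADD #6: R0 = 10 + 2 = 12  → 12 < 32, loop
  ADD #7: R0 = 12 + 2 = 14  → 14 < 32, loop
  ADD #8: R0 = 14 + 2 = 16  → 16 < 32, loop
  ADD #9: R0 = 16 + 2 = 18  → 18 < 32, loop
  ADD #10: R0 = 18 + 2 = 20  → 20 < 32, loop
  ADD #11: R0 = 20 + 2 = 22  → 22 < 32, loop
  ADD #12: R0 = 22 + 2 = 24  → 24 < 32, loop
  ADD #13: R0 = 24 + 2 = 26  → 26 < 32, loop
  ADD #14: R0 = 26 + 2 = 28  → 28 < 32, loop
  ADD #15: R0 = 28 + 2 = 30  → 30 < 32, loop
  ADD #16: R0 = 30 + 2 = 32  → 32 >= 32, exit
Total ADD instructions: 16

16


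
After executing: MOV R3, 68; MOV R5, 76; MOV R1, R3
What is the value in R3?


Register state trace:
  MOV R3, 68  → R3 = 68
  MOV R5, 76  → R5 = 76
  MOV R1, R3  → R1 = 68
Final: R3 = 68

68


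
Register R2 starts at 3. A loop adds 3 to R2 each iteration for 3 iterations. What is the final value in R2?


Starting value: R2 = 3
  Iter 1: R2 = 3 + 3 = 6
  Iter 2: R2 = 6 + 3 = 9
  Iter 3: R2 = 9 + 3 = 12
Final: R2 = 12

12


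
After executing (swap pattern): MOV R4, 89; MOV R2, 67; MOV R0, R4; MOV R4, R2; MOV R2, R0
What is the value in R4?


Register state trace (swap pattern):
  MOV R4, 89  → R4 = 89
  MOV R2, 67  → R2 = 67
  MOV R0, R4  → R0 = 89  (save R4)
  MOV R4, R2  → R4 = 67  (R4 gets R2's value)
  MOV R2, R0  → R2 = 89  (R2 gets saved value)
Final: R4 = 67

67


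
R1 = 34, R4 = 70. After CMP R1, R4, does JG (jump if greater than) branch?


Trace:
  R1 = 34, R4 = 70
  CMP R1, R4  → compares 34 vs 70
  JG checks: is 34 greater than 70?
  34 < 70, so condition is false
Branch taken: No

No


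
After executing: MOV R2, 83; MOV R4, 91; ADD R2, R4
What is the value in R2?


Register state trace:
  MOV R2, 83  → R2 = 83
  MOV R4, 91  → R4 = 91
  ADD R2, R4  → R2 = 83 + 91 = 174
Final: R2 = 174

174


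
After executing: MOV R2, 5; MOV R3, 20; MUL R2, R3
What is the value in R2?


Register state trace:
  MOV R2, 5  → R2 = 5
  MOV R3, 20  → R3 = 20
  MUL R2, R3  → R2 = 5 * 20 = 100
Final: R2 = 100

100


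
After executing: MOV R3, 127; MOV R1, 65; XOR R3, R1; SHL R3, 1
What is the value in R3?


Register state trace:
  MOV R3, 127  → R3 = 127 (0b01111111)
  MOV R1, 65  → R1 = 65 (0b01000001)
  XOR R3, R1  → R3 = 127 XOR 65 = 62 (0b00111110)
  SHL R3, 1  → R3 = 62 << 1 = 124
Final: R3 = 124

124


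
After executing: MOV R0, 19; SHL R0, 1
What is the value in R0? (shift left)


Register state trace:
  MOV R0, 19  → R0 = 19
  SHL R0, 1  → R0 = 19 << 1 = 19 * 2^1 = 38
Final: R0 = 38

38


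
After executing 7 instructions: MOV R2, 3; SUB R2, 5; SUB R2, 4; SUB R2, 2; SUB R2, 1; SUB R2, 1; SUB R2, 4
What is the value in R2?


Register state trace:
  MOV R2, 3  → R2 = 3
  SUB R2, 5  → R2 = 3 - 5 = -2
  SUB R2, 4  → R2 = -2 - 4 = -6
  SUB R2, 2  → R2 = -6 - 2 = -8
  SUB R2, 1  → R2 = -8 - 1 = -9
  SUB R2, 1  → R2 = -9 - 1 = -10
  SUB R2, 4  → R2 = -10 - 4 = -14
Final: R2 = -14

-14


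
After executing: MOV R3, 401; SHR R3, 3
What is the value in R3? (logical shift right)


Register state trace:
  MOV R3, 401  → R3 = 401
  SHR R3, 3  → R3 = 401 >> 3 = 401 // 2^3 = 50
Final: R3 = 50

50


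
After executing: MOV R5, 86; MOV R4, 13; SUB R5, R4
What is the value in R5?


Register state trace:
  MOV R5, 86  → R5 = 86
  MOV R4, 13  → R4 = 13
  SUB R5, R4  → R5 = 86 - 13 = 73
Final: R5 = 73

73
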